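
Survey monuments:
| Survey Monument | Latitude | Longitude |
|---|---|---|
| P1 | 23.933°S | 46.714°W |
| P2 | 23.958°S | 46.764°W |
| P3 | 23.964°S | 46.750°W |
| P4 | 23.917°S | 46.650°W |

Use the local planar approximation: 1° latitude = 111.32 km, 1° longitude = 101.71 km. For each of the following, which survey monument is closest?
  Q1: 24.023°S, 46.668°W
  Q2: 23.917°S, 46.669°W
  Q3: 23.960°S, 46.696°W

Q1→P3; Q2→P4; Q3→P1

Q1 at 24.023°S, 46.668°W:
  P1: 11.057 km
  P2: 12.153 km
  P3: 10.616 km
  P4: 11.941 km
  → nearest: P3 (10.616 km)
Q2 at 23.917°S, 46.669°W:
  P1: 4.911 km
  P2: 10.686 km
  P3: 9.759 km
  P4: 1.932 km
  → nearest: P4 (1.932 km)
Q3 at 23.960°S, 46.696°W:
  P1: 3.519 km
  P2: 6.920 km
  P3: 5.510 km
  P4: 6.693 km
  → nearest: P1 (3.519 km)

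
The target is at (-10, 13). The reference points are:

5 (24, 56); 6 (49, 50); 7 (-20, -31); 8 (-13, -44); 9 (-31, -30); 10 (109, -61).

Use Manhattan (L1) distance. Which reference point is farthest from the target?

10

Distances from (-10, 13):
5: 77
6: 96
7: 54
8: 60
9: 64
10: 193
Maximum: 10 at 193.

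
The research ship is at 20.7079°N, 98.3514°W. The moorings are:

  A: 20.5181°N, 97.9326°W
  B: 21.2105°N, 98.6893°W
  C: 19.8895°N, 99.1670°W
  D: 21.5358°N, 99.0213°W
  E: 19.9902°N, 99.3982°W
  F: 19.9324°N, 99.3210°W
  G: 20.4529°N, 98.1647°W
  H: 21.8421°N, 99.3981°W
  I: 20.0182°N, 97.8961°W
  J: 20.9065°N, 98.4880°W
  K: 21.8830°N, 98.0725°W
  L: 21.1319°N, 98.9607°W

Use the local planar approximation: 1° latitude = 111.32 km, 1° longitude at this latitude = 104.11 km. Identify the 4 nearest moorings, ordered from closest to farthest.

Distances from 20.7079°N, 98.3514°W:
A: 48.4509 km
B: 66.0900 km
C: 124.5394 km
D: 115.5765 km
E: 135.1305 km
F: 132.8252 km
G: 34.4036 km
H: 166.7821 km
I: 90.2311 km
J: 26.2872 km
K: 133.9960 km
L: 79.0678 km
Sorted: J (26.2872 km) < G (34.4036 km) < A (48.4509 km) < B (66.0900 km) < L (79.0678 km) < I (90.2311 km) < …

J, G, A, B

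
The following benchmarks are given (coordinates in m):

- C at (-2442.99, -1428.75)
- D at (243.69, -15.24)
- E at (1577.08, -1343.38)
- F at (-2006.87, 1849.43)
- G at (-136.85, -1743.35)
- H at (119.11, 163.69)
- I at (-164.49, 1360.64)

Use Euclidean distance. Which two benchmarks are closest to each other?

D and H

Pairwise distances:
C–D: 3035.83 m
C–E: 4020.98 m
C–F: 3307.06 m
C–G: 2327.50 m
C–H: 3016.66 m
C–I: 3601.70 m
D–E: 1881.99 m
D–F: 2922.67 m
D–G: 1769.51 m
D–H: 218.03 m
D–I: 1435.15 m
E–F: 4799.87 m
E–G: 1759.98 m
E–H: 2096.89 m
E–I: 3216.33 m
F–G: 4050.31 m
F–H: 2713.21 m
F–I: 1906.12 m
G–H: 1924.14 m
G–I: 3104.11 m
H–I: 1230.09 m
Closest pair: D–H at 218.03 m.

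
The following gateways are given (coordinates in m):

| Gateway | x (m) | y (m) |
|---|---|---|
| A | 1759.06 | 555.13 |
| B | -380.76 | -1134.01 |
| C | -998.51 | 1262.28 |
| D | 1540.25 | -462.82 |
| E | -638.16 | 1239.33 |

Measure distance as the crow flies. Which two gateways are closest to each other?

C and E

Pairwise distances:
C–E: 361.08 m
A–D: 1041.20 m
B–D: 2034.89 m
B–E: 2387.26 m
B–C: 2474.64 m
A–E: 2492.95 m
A–B: 2726.17 m
D–E: 2764.56 m
A–C: 2846.80 m
C–D: 3069.41 m
Closest pair: C–E at 361.08 m.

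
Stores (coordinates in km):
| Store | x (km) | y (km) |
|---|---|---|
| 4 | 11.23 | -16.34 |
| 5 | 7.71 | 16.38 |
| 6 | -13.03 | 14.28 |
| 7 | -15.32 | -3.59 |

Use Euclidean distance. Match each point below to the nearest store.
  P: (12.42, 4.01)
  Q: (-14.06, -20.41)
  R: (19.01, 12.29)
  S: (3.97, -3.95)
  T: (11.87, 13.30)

P at (12.42, 4.01):
  4: 20.38 km
  5: 13.24 km
  6: 27.44 km
  7: 28.76 km
  → nearest: 5 (13.24 km)
Q at (-14.06, -20.41):
  4: 25.62 km
  5: 42.75 km
  6: 34.71 km
  7: 16.87 km
  → nearest: 7 (16.87 km)
R at (19.01, 12.29):
  4: 29.67 km
  5: 12.02 km
  6: 32.10 km
  7: 37.82 km
  → nearest: 5 (12.02 km)
S at (3.97, -3.95):
  4: 14.36 km
  5: 20.67 km
  6: 24.93 km
  7: 19.29 km
  → nearest: 4 (14.36 km)
T at (11.87, 13.30):
  4: 29.65 km
  5: 5.18 km
  6: 24.92 km
  7: 32.01 km
  → nearest: 5 (5.18 km)

P→5; Q→7; R→5; S→4; T→5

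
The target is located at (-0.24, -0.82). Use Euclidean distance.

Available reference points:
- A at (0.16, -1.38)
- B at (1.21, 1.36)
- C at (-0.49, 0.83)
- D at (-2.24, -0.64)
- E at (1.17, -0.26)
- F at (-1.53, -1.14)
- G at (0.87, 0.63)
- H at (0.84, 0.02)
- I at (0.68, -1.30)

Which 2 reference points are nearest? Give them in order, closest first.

A, I

Distances from (-0.24, -0.82):
A: √((0.40)² + (-0.56)²) = √(0.1600 + 0.3136) = 0.69
B: √((1.45)² + (2.18)²) = √(2.1025 + 4.7524) = 2.62
C: √((-0.25)² + (1.65)²) = √(0.0625 + 2.7225) = 1.67
D: √((-2.00)² + (0.18)²) = √(4.0000 + 0.0324) = 2.01
E: √((1.41)² + (0.56)²) = √(1.9881 + 0.3136) = 1.52
F: √((-1.29)² + (-0.32)²) = √(1.6641 + 0.1024) = 1.33
G: √((1.11)² + (1.45)²) = √(1.2321 + 2.1025) = 1.83
H: √((1.08)² + (0.84)²) = √(1.1664 + 0.7056) = 1.37
I: √((0.92)² + (-0.48)²) = √(0.8464 + 0.2304) = 1.04
Sorted: A (0.69) < I (1.04) < F (1.33) < H (1.37) < …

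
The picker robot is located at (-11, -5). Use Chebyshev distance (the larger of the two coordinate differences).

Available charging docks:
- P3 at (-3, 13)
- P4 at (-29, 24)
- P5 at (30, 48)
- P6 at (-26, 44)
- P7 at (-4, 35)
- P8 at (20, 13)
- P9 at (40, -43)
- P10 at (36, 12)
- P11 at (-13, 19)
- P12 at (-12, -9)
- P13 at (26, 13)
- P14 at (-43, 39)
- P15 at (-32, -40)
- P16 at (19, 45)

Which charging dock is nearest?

P12

Distances from (-11, -5):
P3: 18
P4: 29
P5: 53
P6: 49
P7: 40
P8: 31
P9: 51
P10: 47
P11: 24
P12: 4
P13: 37
P14: 44
P15: 35
P16: 50
Minimum: P12 at 4.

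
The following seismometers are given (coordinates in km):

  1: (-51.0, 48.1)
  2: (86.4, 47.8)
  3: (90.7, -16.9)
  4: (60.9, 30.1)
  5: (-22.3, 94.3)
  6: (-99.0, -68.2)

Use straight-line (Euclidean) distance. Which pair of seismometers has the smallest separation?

Pairwise distances:
1–2: 137.4 km
1–3: 155.9 km
1–4: 113.3 km
1–5: 54.4 km
1–6: 125.8 km
2–3: 64.8 km
2–4: 31.0 km
2–5: 118.2 km
2–6: 218.7 km
3–4: 55.7 km
3–5: 158.5 km
3–6: 196.5 km
4–5: 105.1 km
4–6: 187.7 km
5–6: 179.7 km
Closest pair: 2–4 at 31.0 km.

2 and 4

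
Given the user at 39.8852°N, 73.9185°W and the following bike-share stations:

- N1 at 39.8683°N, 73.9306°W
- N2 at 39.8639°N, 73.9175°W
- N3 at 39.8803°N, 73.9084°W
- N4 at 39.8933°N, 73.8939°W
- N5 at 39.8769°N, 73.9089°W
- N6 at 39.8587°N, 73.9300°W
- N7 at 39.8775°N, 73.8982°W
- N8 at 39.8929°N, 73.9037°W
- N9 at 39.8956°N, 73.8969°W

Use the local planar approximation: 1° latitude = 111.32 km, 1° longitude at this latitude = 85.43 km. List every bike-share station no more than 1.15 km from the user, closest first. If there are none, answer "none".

Distances from 39.8852°N, 73.9185°W:
N1: √((-0.0169·111.32)² + (-0.0121·85.43)²) = √(3.539320 + 1.068542) = 2.1466 km
N2: √((-0.0213·111.32)² + (0.0010·85.43)²) = √(5.622191 + 0.007298) = 2.3727 km
N3: √((-0.0049·111.32)² + (0.0101·85.43)²) = √(0.297535 + 0.744498) = 1.0208 km
N4: √((0.0081·111.32)² + (0.0246·85.43)²) = √(0.813048 + 4.416630) = 2.2868 km
N5: √((-0.0083·111.32)² + (0.0096·85.43)²) = √(0.853695 + 0.672610) = 1.2354 km
N6: √((-0.0265·111.32)² + (-0.0115·85.43)²) = √(8.702382 + 0.965198) = 3.1093 km
N7: √((-0.0077·111.32)² + (0.0203·85.43)²) = √(0.734730 + 3.007550) = 1.9345 km
N8: √((0.0077·111.32)² + (0.0148·85.43)²) = √(0.734730 + 1.598616) = 1.5275 km
N9: √((0.0104·111.32)² + (0.0216·85.43)²) = √(1.340334 + 3.405088) = 2.1784 km
Threshold 1.15 km: N3 (1.0208 km) is within range.

N3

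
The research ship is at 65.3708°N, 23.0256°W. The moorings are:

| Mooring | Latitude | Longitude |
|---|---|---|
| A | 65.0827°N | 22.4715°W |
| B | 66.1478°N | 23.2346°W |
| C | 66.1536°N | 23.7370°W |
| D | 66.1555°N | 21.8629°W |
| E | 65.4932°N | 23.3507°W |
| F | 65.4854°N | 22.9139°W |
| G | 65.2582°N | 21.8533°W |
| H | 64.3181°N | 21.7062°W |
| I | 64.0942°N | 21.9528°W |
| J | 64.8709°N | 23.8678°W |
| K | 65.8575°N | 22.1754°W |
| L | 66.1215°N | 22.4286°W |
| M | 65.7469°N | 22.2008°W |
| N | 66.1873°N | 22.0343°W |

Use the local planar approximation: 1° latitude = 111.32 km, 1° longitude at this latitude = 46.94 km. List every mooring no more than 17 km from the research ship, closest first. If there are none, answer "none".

F

Distances from 65.3708°N, 23.0256°W:
A: 41.2924 km
B: 87.0502 km
C: 93.3204 km
D: 103.0009 km
E: 20.4580 km
F: 13.7927 km
G: 56.4373 km
H: 132.5456 km
I: 150.7694 km
J: 68.2616 km
K: 67.2911 km
L: 88.1413 km
M: 57.0247 km
N: 102.1112 km
Threshold 17 km: F (13.7927 km) is within range.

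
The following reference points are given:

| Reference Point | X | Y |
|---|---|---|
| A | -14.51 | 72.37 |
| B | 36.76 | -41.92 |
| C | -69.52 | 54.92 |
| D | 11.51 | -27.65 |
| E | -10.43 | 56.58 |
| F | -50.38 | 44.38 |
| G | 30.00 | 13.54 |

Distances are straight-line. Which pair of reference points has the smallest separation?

A and E

Pairwise distances:
A–B: √((51.27)² + (-114.29)²) = √(2628.6129 + 13062.2041) = 125.26
A–C: √((-55.01)² + (-17.45)²) = √(3026.1001 + 304.5025) = 57.71
A–D: √((26.02)² + (-100.02)²) = √(677.0404 + 10004.0004) = 103.35
A–E: √((4.08)² + (-15.79)²) = √(16.6464 + 249.3241) = 16.31
A–F: √((-35.87)² + (-27.99)²) = √(1286.6569 + 783.4401) = 45.50
A–G: √((44.51)² + (-58.83)²) = √(1981.1401 + 3460.9689) = 73.77
B–C: √((-106.28)² + (96.84)²) = √(11295.4384 + 9377.9856) = 143.78
B–D: √((-25.25)² + (14.27)²) = √(637.5625 + 203.6329) = 29.00
B–E: √((-47.19)² + (98.50)²) = √(2226.8961 + 9702.2500) = 109.22
B–F: √((-87.14)² + (86.30)²) = √(7593.3796 + 7447.6900) = 122.64
B–G: √((-6.76)² + (55.46)²) = √(45.6976 + 3075.8116) = 55.87
C–D: √((81.03)² + (-82.57)²) = √(6565.8609 + 6817.8049) = 115.69
C–E: √((59.09)² + (1.66)²) = √(3491.6281 + 2.7556) = 59.11
C–F: √((19.14)² + (-10.54)²) = √(366.3396 + 111.0916) = 21.85
C–G: √((99.52)² + (-41.38)²) = √(9904.2304 + 1712.3044) = 107.78
D–E: √((-21.94)² + (84.23)²) = √(481.3636 + 7094.6929) = 87.04
D–F: √((-61.89)² + (72.03)²) = √(3830.3721 + 5188.3209) = 94.97
D–G: √((18.49)² + (41.19)²) = √(341.8801 + 1696.6161) = 45.15
E–F: √((-39.95)² + (-12.20)²) = √(1596.0025 + 148.8400) = 41.77
E–G: √((40.43)² + (-43.04)²) = √(1634.5849 + 1852.4416) = 59.05
F–G: √((80.38)² + (-30.84)²) = √(6460.9444 + 951.1056) = 86.09
Closest pair: A–E at 16.31.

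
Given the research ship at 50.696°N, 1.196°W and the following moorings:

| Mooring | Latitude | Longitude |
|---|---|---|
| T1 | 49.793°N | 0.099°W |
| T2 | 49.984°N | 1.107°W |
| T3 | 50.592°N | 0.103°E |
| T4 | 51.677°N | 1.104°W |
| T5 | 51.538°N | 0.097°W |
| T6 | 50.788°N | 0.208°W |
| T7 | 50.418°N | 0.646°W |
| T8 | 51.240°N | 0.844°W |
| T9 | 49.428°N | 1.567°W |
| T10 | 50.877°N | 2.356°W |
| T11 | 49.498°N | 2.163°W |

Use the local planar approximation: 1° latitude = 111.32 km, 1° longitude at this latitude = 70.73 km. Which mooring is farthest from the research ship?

T11

Distances from 50.696°N, 1.196°W:
T1: 126.984 km
T2: 79.509 km
T3: 92.605 km
T4: 109.399 km
T5: 121.770 km
T6: 70.628 km
T7: 49.710 km
T8: 65.476 km
T9: 143.572 km
T10: 84.485 km
T11: 149.877 km
Maximum: T11 at 149.877 km.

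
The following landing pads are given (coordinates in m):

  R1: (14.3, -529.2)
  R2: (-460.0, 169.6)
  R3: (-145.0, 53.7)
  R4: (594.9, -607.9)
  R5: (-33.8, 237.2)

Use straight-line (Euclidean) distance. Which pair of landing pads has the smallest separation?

Pairwise distances:
R1–R2: 844.6 m
R1–R3: 604.3 m
R1–R4: 585.9 m
R1–R5: 767.9 m
R2–R3: 335.6 m
R2–R4: 1310.5 m
R2–R5: 431.5 m
R3–R4: 992.6 m
R3–R5: 214.6 m
R4–R5: 1053.3 m
Closest pair: R3–R5 at 214.6 m.

R3 and R5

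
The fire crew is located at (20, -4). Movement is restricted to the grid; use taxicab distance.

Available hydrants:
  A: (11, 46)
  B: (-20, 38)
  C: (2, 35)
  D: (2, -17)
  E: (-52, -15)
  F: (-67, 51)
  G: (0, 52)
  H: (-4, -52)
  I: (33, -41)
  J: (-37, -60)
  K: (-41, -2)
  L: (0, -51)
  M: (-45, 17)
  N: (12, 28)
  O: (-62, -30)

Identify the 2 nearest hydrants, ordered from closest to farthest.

D, N

Distances from (20, -4):
A: 59
B: 82
C: 57
D: 31
E: 83
F: 142
G: 76
H: 72
I: 50
J: 113
K: 63
L: 67
M: 86
N: 40
O: 108
Sorted: D (31) < N (40) < I (50) < C (57) < …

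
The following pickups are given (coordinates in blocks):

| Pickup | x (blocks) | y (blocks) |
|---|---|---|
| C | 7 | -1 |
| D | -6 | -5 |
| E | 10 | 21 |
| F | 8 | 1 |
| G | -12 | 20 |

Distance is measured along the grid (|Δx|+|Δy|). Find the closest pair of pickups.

C and F

Pairwise distances:
C–D: 17 blocks
C–E: 25 blocks
C–F: 3 blocks
C–G: 40 blocks
D–E: 42 blocks
D–F: 20 blocks
D–G: 31 blocks
E–F: 22 blocks
E–G: 23 blocks
F–G: 39 blocks
Closest pair: C–F at 3 blocks.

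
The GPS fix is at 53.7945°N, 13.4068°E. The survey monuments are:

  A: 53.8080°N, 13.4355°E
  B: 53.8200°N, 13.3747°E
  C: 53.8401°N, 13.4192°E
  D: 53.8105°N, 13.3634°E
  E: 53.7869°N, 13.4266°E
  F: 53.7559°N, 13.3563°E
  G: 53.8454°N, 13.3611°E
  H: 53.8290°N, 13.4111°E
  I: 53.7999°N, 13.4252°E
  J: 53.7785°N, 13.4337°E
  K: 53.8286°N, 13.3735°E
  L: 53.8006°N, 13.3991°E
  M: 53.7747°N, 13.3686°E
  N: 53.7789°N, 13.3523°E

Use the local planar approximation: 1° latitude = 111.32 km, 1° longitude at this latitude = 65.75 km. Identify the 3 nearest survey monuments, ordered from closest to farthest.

L, I, E

Distances from 53.7945°N, 13.4068°E:
A: √((0.0135·111.32)² + (0.0287·65.75)²) = √(2.258468 + 3.560863) = 2.4123 km
B: √((0.0255·111.32)² + (-0.0321·65.75)²) = √(8.057991 + 4.454527) = 3.5373 km
C: √((0.0456·111.32)² + (0.0124·65.75)²) = √(25.767725 + 0.664714) = 5.1412 km
D: √((0.0160·111.32)² + (-0.0434·65.75)²) = √(3.172388 + 8.142748) = 3.3638 km
E: √((-0.0076·111.32)² + (0.0198·65.75)²) = √(0.715770 + 1.694813) = 1.5526 km
F: √((-0.0386·111.32)² + (-0.0505·65.75)²) = √(18.463796 + 11.024890) = 5.4303 km
G: √((0.0509·111.32)² + (-0.0457·65.75)²) = √(32.105686 + 9.028673) = 6.4136 km
H: √((0.0345·111.32)² + (0.0043·65.75)²) = √(14.749747 + 0.079933) = 3.8509 km
I: √((0.0054·111.32)² + (0.0184·65.75)²) = √(0.361355 + 1.463616) = 1.3509 km
J: √((-0.0160·111.32)² + (0.0269·65.75)²) = √(3.172388 + 3.128211) = 2.5101 km
K: √((0.0341·111.32)² + (-0.0333·65.75)²) = √(14.409707 + 4.793801) = 4.3822 km
L: √((0.0061·111.32)² + (-0.0077·65.75)²) = √(0.461112 + 0.256314) = 0.8470 km
M: √((-0.0198·111.32)² + (-0.0382·65.75)²) = √(4.858216 + 6.308386) = 3.3416 km
N: √((-0.0156·111.32)² + (-0.0545·65.75)²) = √(3.015752 + 12.840576) = 3.9820 km
Sorted: L (0.8470 km) < I (1.3509 km) < E (1.5526 km) < A (2.4123 km) < J (2.5101 km) < …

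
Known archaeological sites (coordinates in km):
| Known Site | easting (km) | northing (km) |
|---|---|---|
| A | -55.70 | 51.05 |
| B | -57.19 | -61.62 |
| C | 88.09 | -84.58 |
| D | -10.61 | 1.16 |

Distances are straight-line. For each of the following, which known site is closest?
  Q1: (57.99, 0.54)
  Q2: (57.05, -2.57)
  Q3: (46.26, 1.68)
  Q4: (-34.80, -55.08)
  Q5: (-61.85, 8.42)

Q1→D; Q2→D; Q3→D; Q4→B; Q5→A

Q1 at (57.99, 0.54):
  A: √((-113.69)² + (50.51)²) = √(12925.4161 + 2551.2601) = 124.41 km
  B: √((-115.18)² + (-62.16)²) = √(13266.4324 + 3863.8656) = 130.88 km
  C: √((30.10)² + (-85.12)²) = √(906.0100 + 7245.4144) = 90.29 km
  D: √((-68.60)² + (0.62)²) = √(4705.9600 + 0.3844) = 68.60 km
  → nearest: D (68.60 km)
Q2 at (57.05, -2.57):
  A: √((-112.75)² + (53.62)²) = √(12712.5625 + 2875.1044) = 124.85 km
  B: √((-114.24)² + (-59.05)²) = √(13050.7776 + 3486.9025) = 128.60 km
  C: √((31.04)² + (-82.01)²) = √(963.4816 + 6725.6401) = 87.69 km
  D: √((-67.66)² + (3.73)²) = √(4577.8756 + 13.9129) = 67.76 km
  → nearest: D (67.76 km)
Q3 at (46.26, 1.68):
  A: √((-101.96)² + (49.37)²) = √(10395.8416 + 2437.3969) = 113.28 km
  B: √((-103.45)² + (-63.30)²) = √(10701.9025 + 4006.8900) = 121.28 km
  C: √((41.83)² + (-86.26)²) = √(1749.7489 + 7440.7876) = 95.87 km
  D: √((-56.87)² + (-0.52)²) = √(3234.1969 + 0.2704) = 56.87 km
  → nearest: D (56.87 km)
Q4 at (-34.80, -55.08):
  A: √((-20.90)² + (106.13)²) = √(436.8100 + 11263.5769) = 108.17 km
  B: √((-22.39)² + (-6.54)²) = √(501.3121 + 42.7716) = 23.33 km
  C: √((122.89)² + (-29.50)²) = √(15101.9521 + 870.2500) = 126.38 km
  D: √((24.19)² + (56.24)²) = √(585.1561 + 3162.9376) = 61.22 km
  → nearest: B (23.33 km)
Q5 at (-61.85, 8.42):
  A: √((6.15)² + (42.63)²) = √(37.8225 + 1817.3169) = 43.07 km
  B: √((4.66)² + (-70.04)²) = √(21.7156 + 4905.6016) = 70.19 km
  C: √((149.94)² + (-93.00)²) = √(22482.0036 + 8649.0000) = 176.44 km
  D: √((51.24)² + (-7.26)²) = √(2625.5376 + 52.7076) = 51.75 km
  → nearest: A (43.07 km)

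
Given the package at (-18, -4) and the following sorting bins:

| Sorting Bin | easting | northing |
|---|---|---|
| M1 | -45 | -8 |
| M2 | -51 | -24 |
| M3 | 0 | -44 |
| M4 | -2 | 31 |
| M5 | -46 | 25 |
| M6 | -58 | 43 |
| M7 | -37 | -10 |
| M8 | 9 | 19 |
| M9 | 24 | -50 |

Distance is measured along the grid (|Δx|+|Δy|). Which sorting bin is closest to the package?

M7

Distances from (-18, -4):
M1: |-27| + |-4| = 27 + 4 = 31
M2: |-33| + |-20| = 33 + 20 = 53
M3: |18| + |-40| = 18 + 40 = 58
M4: |16| + |35| = 16 + 35 = 51
M5: |-28| + |29| = 28 + 29 = 57
M6: |-40| + |47| = 40 + 47 = 87
M7: |-19| + |-6| = 19 + 6 = 25
M8: |27| + |23| = 27 + 23 = 50
M9: |42| + |-46| = 42 + 46 = 88
Minimum: M7 at 25.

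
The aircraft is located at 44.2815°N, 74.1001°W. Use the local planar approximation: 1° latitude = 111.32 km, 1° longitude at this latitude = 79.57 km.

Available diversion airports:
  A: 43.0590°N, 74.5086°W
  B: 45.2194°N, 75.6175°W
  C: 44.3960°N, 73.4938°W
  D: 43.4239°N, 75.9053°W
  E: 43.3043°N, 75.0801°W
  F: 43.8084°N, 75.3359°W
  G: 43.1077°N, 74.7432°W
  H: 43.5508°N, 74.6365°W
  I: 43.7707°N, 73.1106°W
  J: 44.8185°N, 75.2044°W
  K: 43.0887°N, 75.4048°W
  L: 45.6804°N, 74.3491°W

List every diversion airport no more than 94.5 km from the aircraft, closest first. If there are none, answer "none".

C, H

Distances from 44.2815°N, 74.1001°W:
A: 139.9166 km
B: 159.6210 km
C: 49.8987 km
D: 172.4718 km
E: 133.8438 km
F: 111.5480 km
G: 140.3299 km
H: 91.8594 km
I: 97.1207 km
J: 106.2756 km
K: 168.5489 km
L: 156.9809 km
Threshold 94.5 km: C (49.8987 km), H (91.8594 km) are within range.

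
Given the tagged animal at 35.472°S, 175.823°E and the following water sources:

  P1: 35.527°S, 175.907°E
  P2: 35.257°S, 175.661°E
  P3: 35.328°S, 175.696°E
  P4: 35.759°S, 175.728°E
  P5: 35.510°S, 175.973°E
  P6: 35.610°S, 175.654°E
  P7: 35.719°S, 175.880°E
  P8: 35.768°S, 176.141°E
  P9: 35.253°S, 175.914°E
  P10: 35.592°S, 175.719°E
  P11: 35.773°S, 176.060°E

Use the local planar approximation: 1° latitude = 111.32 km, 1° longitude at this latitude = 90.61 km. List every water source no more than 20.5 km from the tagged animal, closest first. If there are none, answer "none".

P1, P5, P10, P3

Distances from 35.472°S, 175.823°E:
P1: 9.768 km
P2: 28.077 km
P3: 19.733 km
P4: 33.088 km
P5: 14.235 km
P6: 21.691 km
P7: 27.977 km
P8: 43.772 km
P9: 25.736 km
P10: 16.348 km
P11: 39.798 km
Threshold 20.5 km: P1 (9.768 km), P5 (14.235 km), P10 (16.348 km), P3 (19.733 km) are within range.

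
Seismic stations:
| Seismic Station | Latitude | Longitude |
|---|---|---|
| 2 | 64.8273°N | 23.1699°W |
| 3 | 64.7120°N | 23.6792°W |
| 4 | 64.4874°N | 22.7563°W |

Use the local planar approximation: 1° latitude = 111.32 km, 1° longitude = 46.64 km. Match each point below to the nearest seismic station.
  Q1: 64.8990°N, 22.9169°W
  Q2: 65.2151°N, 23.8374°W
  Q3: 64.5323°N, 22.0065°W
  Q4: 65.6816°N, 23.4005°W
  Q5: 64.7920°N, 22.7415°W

Q1→2; Q2→2; Q3→4; Q4→2; Q5→2

Q1 at 64.8990°N, 22.9169°W:
  2: 14.2459 km
  3: 41.1996 km
  4: 46.4275 km
  → nearest: 2 (14.2459 km)
Q2 at 65.2151°N, 23.8374°W:
  2: 53.2246 km
  3: 56.4890 km
  4: 95.4183 km
  → nearest: 2 (53.2246 km)
Q3 at 64.5323°N, 22.0065°W:
  2: 63.4246 km
  3: 80.5386 km
  4: 35.3261 km
  → nearest: 4 (35.3261 km)
Q4 at 65.6816°N, 23.4005°W:
  2: 95.7069 km
  3: 108.7158 km
  4: 136.2914 km
  → nearest: 2 (95.7069 km)
Q5 at 64.7920°N, 22.7415°W:
  2: 20.3633 km
  3: 44.6318 km
  4: 33.9151 km
  → nearest: 2 (20.3633 km)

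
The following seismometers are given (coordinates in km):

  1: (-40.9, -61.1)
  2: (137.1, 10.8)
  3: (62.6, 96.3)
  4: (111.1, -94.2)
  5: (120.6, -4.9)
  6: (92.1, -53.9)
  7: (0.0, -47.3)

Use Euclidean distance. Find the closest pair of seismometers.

2 and 5

Pairwise distances:
1–2: √((178.0)² + (71.9)²) = √(31684.000 + 5169.610) = 192.0 km
1–3: √((103.5)² + (157.4)²) = √(10712.250 + 24774.760) = 188.4 km
1–4: √((152.0)² + (-33.1)²) = √(23104.000 + 1095.610) = 155.6 km
1–5: √((161.5)² + (56.2)²) = √(26082.250 + 3158.440) = 171.0 km
1–6: √((133.0)² + (7.2)²) = √(17689.000 + 51.840) = 133.2 km
1–7: √((40.9)² + (13.8)²) = √(1672.810 + 190.440) = 43.2 km
2–3: √((-74.5)² + (85.5)²) = √(5550.250 + 7310.250) = 113.4 km
2–4: √((-26.0)² + (-105.0)²) = √(676.000 + 11025.000) = 108.2 km
2–5: √((-16.5)² + (-15.7)²) = √(272.250 + 246.490) = 22.8 km
2–6: √((-45.0)² + (-64.7)²) = √(2025.000 + 4186.090) = 78.8 km
2–7: √((-137.1)² + (-58.1)²) = √(18796.410 + 3375.610) = 148.9 km
3–4: √((48.5)² + (-190.5)²) = √(2352.250 + 36290.250) = 196.6 km
3–5: √((58.0)² + (-101.2)²) = √(3364.000 + 10241.440) = 116.6 km
3–6: √((29.5)² + (-150.2)²) = √(870.250 + 22560.040) = 153.1 km
3–7: √((-62.6)² + (-143.6)²) = √(3918.760 + 20620.960) = 156.7 km
4–5: √((9.5)² + (89.3)²) = √(90.250 + 7974.490) = 89.8 km
4–6: √((-19.0)² + (40.3)²) = √(361.000 + 1624.090) = 44.6 km
4–7: √((-111.1)² + (46.9)²) = √(12343.210 + 2199.610) = 120.6 km
5–6: √((-28.5)² + (-49.0)²) = √(812.250 + 2401.000) = 56.7 km
5–7: √((-120.6)² + (-42.4)²) = √(14544.360 + 1797.760) = 127.8 km
6–7: √((-92.1)² + (6.6)²) = √(8482.410 + 43.560) = 92.3 km
Closest pair: 2–5 at 22.8 km.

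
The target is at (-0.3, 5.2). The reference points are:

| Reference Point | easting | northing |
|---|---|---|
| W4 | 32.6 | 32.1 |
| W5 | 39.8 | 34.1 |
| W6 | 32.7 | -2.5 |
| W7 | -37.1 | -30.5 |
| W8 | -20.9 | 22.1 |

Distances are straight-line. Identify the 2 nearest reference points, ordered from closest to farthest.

Distances from (-0.3, 5.2):
W4: √((32.9)² + (26.9)²) = √(1082.410 + 723.610) = 42.5
W5: √((40.1)² + (28.9)²) = √(1608.010 + 835.210) = 49.4
W6: √((33.0)² + (-7.7)²) = √(1089.000 + 59.290) = 33.9
W7: √((-36.8)² + (-35.7)²) = √(1354.240 + 1274.490) = 51.3
W8: √((-20.6)² + (16.9)²) = √(424.360 + 285.610) = 26.6
Sorted: W8 (26.6) < W6 (33.9) < W4 (42.5) < W5 (49.4) < …

W8, W6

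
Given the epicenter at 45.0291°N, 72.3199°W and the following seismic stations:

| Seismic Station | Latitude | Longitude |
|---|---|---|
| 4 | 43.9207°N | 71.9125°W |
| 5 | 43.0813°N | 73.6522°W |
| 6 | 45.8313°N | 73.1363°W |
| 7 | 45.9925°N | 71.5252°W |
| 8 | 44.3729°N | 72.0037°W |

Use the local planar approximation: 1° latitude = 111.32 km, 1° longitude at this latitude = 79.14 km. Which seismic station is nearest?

8

Distances from 45.0291°N, 72.3199°W:
4: √((-1.1084·111.32)² + (0.4074·79.14)²) = √(15224.373485 + 1039.523092) = 127.5300 km
5: √((-1.9478·111.32)² + (-1.3323·79.14)²) = √(47014.856872 + 11117.218659) = 241.1059 km
6: √((0.8022·111.32)² + (-0.8164·79.14)²) = √(7974.651455 + 4174.438661) = 110.2229 km
7: √((0.9634·111.32)² + (0.7947·79.14)²) = √(11501.637595 + 3955.473852) = 124.3266 km
8: √((-0.6562·111.32)² + (0.3162·79.14)²) = √(5336.037186 + 626.203979) = 77.2156 km
Minimum: 8 at 77.2156 km.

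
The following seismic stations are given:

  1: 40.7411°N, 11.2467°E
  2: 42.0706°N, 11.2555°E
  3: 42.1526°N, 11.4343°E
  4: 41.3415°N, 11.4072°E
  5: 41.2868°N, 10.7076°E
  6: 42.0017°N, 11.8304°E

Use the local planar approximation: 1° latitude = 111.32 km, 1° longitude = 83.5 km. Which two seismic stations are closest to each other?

2 and 3

Pairwise distances:
1–2: √((1.3295·111.32)² + (0.0088·83.5)²) = √(21903.982240 + 0.539931) = 148.0018 km
1–3: √((1.4115·111.32)² + (0.1876·83.5)²) = √(24689.264950 + 245.379693) = 157.9071 km
1–4: √((0.6004·111.32)² + (0.1605·83.5)²) = √(4467.121475 + 179.606903) = 68.1669 km
1–5: √((0.5457·111.32)² + (-0.5391·83.5)²) = √(3690.237373 + 2026.336721) = 75.6080 km
1–6: √((1.2606·111.32)² + (0.5837·83.5)²) = √(19692.506655 + 2375.485247) = 148.5530 km
2–3: √((0.0820·111.32)² + (0.1788·83.5)²) = √(83.324765 + 222.898928) = 17.4992 km
2–4: √((-0.7291·111.32)² + (0.1517·83.5)²) = √(6587.499447 + 160.451622) = 82.1459 km
2–5: √((-0.7838·111.32)² + (-0.5479·83.5)²) = √(7613.018999 + 2093.030475) = 98.5193 km
2–6: √((-0.0689·111.32)² + (0.5749·83.5)²) = √(58.828102 + 2304.398417) = 48.6130 km
3–4: √((-0.8111·111.32)² + (-0.0271·83.5)²) = √(8152.582421 + 5.120490) = 90.3200 km
3–5: √((-0.8658·111.32)² + (-0.7267·83.5)²) = √(9289.269403 + 3681.995652) = 113.8915 km
3–6: √((-0.1509·111.32)² + (0.3961·83.5)²) = √(282.179120 + 1093.912628) = 37.0957 km
4–5: √((-0.0547·111.32)² + (-0.6996·83.5)²) = √(37.078405 + 3412.499156) = 58.7331 km
4–6: √((0.6602·111.32)² + (0.4232·83.5)²) = √(5401.289251 + 1248.717704) = 81.5476 km
5–6: √((0.7149·111.32)² + (1.1228·83.5)²) = √(6333.401046 + 8789.775014) = 122.9763 km
Closest pair: 2–3 at 17.4992 km.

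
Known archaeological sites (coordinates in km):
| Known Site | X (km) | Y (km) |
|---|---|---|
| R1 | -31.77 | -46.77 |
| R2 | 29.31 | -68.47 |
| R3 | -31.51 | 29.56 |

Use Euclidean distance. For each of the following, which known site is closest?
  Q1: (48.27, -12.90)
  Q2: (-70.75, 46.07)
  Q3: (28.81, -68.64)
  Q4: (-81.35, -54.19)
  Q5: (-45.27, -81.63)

Q1 at (48.27, -12.90):
  R1: 86.91 km
  R2: 58.72 km
  R3: 90.38 km
  → nearest: R2 (58.72 km)
Q2 at (-70.75, 46.07):
  R1: 100.69 km
  R2: 152.09 km
  R3: 42.57 km
  → nearest: R3 (42.57 km)
Q3 at (28.81, -68.64):
  R1: 64.41 km
  R2: 0.53 km
  R3: 115.25 km
  → nearest: R2 (0.53 km)
Q4 at (-81.35, -54.19):
  R1: 50.13 km
  R2: 111.58 km
  R3: 97.46 km
  → nearest: R1 (50.13 km)
Q5 at (-45.27, -81.63):
  R1: 37.38 km
  R2: 75.73 km
  R3: 112.04 km
  → nearest: R1 (37.38 km)

Q1→R2; Q2→R3; Q3→R2; Q4→R1; Q5→R1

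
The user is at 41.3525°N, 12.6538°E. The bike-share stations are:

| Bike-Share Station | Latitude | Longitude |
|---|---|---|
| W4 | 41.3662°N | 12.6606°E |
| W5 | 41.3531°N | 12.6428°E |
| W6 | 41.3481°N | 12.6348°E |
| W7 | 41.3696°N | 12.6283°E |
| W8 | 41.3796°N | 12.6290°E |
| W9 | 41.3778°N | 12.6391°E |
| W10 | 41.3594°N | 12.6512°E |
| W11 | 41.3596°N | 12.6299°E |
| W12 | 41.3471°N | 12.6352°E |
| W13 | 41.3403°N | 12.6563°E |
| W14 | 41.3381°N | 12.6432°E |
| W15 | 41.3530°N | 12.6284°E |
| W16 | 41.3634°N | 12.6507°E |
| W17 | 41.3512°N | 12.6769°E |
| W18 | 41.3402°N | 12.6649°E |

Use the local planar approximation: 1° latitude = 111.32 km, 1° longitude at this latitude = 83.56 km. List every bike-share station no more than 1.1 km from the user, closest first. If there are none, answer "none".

W10, W5

Distances from 41.3525°N, 12.6538°E:
W4: 1.6275 km
W5: 0.9216 km
W6: 1.6615 km
W7: 2.8572 km
W8: 3.6600 km
W9: 3.0726 km
W10: 0.7982 km
W11: 2.1478 km
W12: 1.6664 km
W13: 1.3741 km
W14: 1.8314 km
W15: 2.1232 km
W16: 1.2407 km
W17: 1.9357 km
W18: 1.6538 km
Threshold 1.1 km: W10 (0.7982 km), W5 (0.9216 km) are within range.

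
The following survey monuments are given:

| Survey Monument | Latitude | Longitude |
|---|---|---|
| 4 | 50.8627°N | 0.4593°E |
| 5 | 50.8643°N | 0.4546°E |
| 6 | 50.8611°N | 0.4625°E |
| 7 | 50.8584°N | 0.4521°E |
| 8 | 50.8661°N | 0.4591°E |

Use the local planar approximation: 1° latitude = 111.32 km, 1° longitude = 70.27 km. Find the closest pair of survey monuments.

4 and 6

Pairwise distances:
4–6: √((-0.0016·111.32)² + (0.0032·70.27)²) = √(0.031724 + 0.050564) = 0.2869 km
5–8: √((0.0018·111.32)² + (0.0045·70.27)²) = √(0.040151 + 0.099992) = 0.3744 km
4–5: √((0.0016·111.32)² + (-0.0047·70.27)²) = √(0.031724 + 0.109078) = 0.3752 km
4–8: √((0.0034·111.32)² + (-0.0002·70.27)²) = √(0.143253 + 0.000198) = 0.3787 km
6–8: √((0.0050·111.32)² + (-0.0034·70.27)²) = √(0.309804 + 0.057082) = 0.6057 km
5–6: √((-0.0032·111.32)² + (0.0079·70.27)²) = √(0.126896 + 0.308173) = 0.6596 km
5–7: √((-0.0059·111.32)² + (-0.0025·70.27)²) = √(0.431370 + 0.030862) = 0.6799 km
4–7: √((-0.0043·111.32)² + (-0.0072·70.27)²) = √(0.229131 + 0.255979) = 0.6965 km
6–7: √((-0.0027·111.32)² + (-0.0104·70.27)²) = √(0.090339 + 0.534080) = 0.7902 km
7–8: √((0.0077·111.32)² + (0.0070·70.27)²) = √(0.734730 + 0.241956) = 0.9883 km
Closest pair: 4–6 at 0.2869 km.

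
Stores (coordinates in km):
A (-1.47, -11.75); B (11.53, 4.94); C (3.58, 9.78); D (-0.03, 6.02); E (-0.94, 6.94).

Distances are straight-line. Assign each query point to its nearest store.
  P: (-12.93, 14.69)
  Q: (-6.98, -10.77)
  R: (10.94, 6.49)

P→E; Q→A; R→B

P at (-12.93, 14.69):
  A: √((11.46)² + (-26.44)²) = √(131.3316 + 699.0736) = 28.82 km
  B: √((24.46)² + (-9.75)²) = √(598.2916 + 95.0625) = 26.33 km
  C: √((16.51)² + (-4.91)²) = √(272.5801 + 24.1081) = 17.22 km
  D: √((12.90)² + (-8.67)²) = √(166.4100 + 75.1689) = 15.54 km
  E: √((11.99)² + (-7.75)²) = √(143.7601 + 60.0625) = 14.28 km
  → nearest: E (14.28 km)
Q at (-6.98, -10.77):
  A: √((5.51)² + (-0.98)²) = √(30.3601 + 0.9604) = 5.60 km
  B: √((18.51)² + (15.71)²) = √(342.6201 + 246.8041) = 24.28 km
  C: √((10.56)² + (20.55)²) = √(111.5136 + 422.3025) = 23.10 km
  D: √((6.95)² + (16.79)²) = √(48.3025 + 281.9041) = 18.17 km
  E: √((6.04)² + (17.71)²) = √(36.4816 + 313.6441) = 18.71 km
  → nearest: A (5.60 km)
R at (10.94, 6.49):
  A: √((-12.41)² + (-18.24)²) = √(154.0081 + 332.6976) = 22.06 km
  B: √((0.59)² + (-1.55)²) = √(0.3481 + 2.4025) = 1.66 km
  C: √((-7.36)² + (3.29)²) = √(54.1696 + 10.8241) = 8.06 km
  D: √((-10.97)² + (-0.47)²) = √(120.3409 + 0.2209) = 10.98 km
  E: √((-11.88)² + (0.45)²) = √(141.1344 + 0.2025) = 11.89 km
  → nearest: B (1.66 km)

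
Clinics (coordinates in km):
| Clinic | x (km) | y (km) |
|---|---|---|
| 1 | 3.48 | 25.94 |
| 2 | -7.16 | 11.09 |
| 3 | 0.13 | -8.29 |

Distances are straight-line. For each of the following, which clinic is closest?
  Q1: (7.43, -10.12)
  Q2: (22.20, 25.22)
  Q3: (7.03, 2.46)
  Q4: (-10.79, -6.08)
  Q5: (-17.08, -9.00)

Q1 at (7.43, -10.12):
  1: √((-3.95)² + (36.06)²) = √(15.6025 + 1300.3236) = 36.28 km
  2: √((-14.59)² + (21.21)²) = √(212.8681 + 449.8641) = 25.74 km
  3: √((-7.30)² + (1.83)²) = √(53.2900 + 3.3489) = 7.53 km
  → nearest: 3 (7.53 km)
Q2 at (22.20, 25.22):
  1: √((-18.72)² + (0.72)²) = √(350.4384 + 0.5184) = 18.73 km
  2: √((-29.36)² + (-14.13)²) = √(862.0096 + 199.6569) = 32.58 km
  3: √((-22.07)² + (-33.51)²) = √(487.0849 + 1122.9201) = 40.12 km
  → nearest: 1 (18.73 km)
Q3 at (7.03, 2.46):
  1: √((-3.55)² + (23.48)²) = √(12.6025 + 551.3104) = 23.75 km
  2: √((-14.19)² + (8.63)²) = √(201.3561 + 74.4769) = 16.61 km
  3: √((-6.90)² + (-10.75)²) = √(47.6100 + 115.5625) = 12.77 km
  → nearest: 3 (12.77 km)
Q4 at (-10.79, -6.08):
  1: √((14.27)² + (32.02)²) = √(203.6329 + 1025.2804) = 35.06 km
  2: √((3.63)² + (17.17)²) = √(13.1769 + 294.8089) = 17.55 km
  3: √((10.92)² + (-2.21)²) = √(119.2464 + 4.8841) = 11.14 km
  → nearest: 3 (11.14 km)
Q5 at (-17.08, -9.00):
  1: √((20.56)² + (34.94)²) = √(422.7136 + 1220.8036) = 40.54 km
  2: √((9.92)² + (20.09)²) = √(98.4064 + 403.6081) = 22.41 km
  3: √((17.21)² + (0.71)²) = √(296.1841 + 0.5041) = 17.22 km
  → nearest: 3 (17.22 km)

Q1→3; Q2→1; Q3→3; Q4→3; Q5→3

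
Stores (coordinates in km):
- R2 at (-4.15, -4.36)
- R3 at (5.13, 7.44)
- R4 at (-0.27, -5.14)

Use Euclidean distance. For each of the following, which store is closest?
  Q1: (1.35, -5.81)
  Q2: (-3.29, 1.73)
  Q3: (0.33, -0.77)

Q1→R4; Q2→R2; Q3→R4

Q1 at (1.35, -5.81):
  R2: 5.69 km
  R3: 13.78 km
  R4: 1.75 km
  → nearest: R4 (1.75 km)
Q2 at (-3.29, 1.73):
  R2: 6.15 km
  R3: 10.17 km
  R4: 7.50 km
  → nearest: R2 (6.15 km)
Q3 at (0.33, -0.77):
  R2: 5.74 km
  R3: 9.51 km
  R4: 4.41 km
  → nearest: R4 (4.41 km)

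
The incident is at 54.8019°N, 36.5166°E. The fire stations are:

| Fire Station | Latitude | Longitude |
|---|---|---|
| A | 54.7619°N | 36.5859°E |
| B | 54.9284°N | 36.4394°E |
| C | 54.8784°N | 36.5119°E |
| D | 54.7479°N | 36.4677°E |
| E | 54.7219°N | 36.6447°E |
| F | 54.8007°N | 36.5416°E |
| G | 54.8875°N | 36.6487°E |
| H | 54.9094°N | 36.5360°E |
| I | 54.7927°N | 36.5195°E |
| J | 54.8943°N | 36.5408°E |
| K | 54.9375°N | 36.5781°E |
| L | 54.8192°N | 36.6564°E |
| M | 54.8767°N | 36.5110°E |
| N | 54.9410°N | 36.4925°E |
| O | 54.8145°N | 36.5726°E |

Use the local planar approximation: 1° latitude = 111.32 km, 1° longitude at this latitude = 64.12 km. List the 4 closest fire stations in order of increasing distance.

I, F, O, A

Distances from 54.8019°N, 36.5166°E:
A: 6.2906 km
B: 14.9267 km
C: 8.5213 km
D: 6.7799 km
E: 12.1151 km
F: 1.6086 km
G: 12.7494 km
H: 12.0314 km
I: 1.0409 km
J: 10.4024 km
K: 15.6016 km
L: 9.1685 km
M: 8.3345 km
N: 15.5615 km
O: 3.8550 km
Sorted: I (1.0409 km) < F (1.6086 km) < O (3.8550 km) < A (6.2906 km) < D (6.7799 km) < M (8.3345 km) < …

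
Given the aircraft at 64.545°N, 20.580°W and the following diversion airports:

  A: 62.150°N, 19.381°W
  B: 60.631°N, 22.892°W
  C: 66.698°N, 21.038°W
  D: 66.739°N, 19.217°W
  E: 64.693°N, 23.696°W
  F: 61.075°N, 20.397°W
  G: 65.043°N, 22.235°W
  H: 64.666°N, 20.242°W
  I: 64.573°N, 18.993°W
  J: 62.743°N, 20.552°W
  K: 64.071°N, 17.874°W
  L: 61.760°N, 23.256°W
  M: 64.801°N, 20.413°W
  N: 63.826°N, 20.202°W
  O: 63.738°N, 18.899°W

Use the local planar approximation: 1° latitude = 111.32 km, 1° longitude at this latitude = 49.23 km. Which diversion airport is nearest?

H

Distances from 64.545°N, 20.580°W:
A: 273.067 km
B: 450.328 km
C: 240.730 km
D: 253.286 km
E: 154.283 km
F: 386.385 km
G: 98.547 km
H: 21.408 km
I: 78.190 km
J: 200.603 km
K: 143.286 km
L: 336.855 km
M: 29.660 km
N: 82.174 km
O: 122.143 km
Minimum: H at 21.408 km.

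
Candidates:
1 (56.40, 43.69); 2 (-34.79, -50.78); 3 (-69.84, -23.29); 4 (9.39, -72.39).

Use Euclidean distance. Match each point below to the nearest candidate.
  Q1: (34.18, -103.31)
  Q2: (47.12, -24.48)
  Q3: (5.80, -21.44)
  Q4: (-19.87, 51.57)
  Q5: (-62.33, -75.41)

Q1 at (34.18, -103.31):
  1: √((22.22)² + (147.00)²) = √(493.7284 + 21609.0000) = 148.67
  2: √((-68.97)² + (52.53)²) = √(4756.8609 + 2759.4009) = 86.70
  3: √((-104.02)² + (80.02)²) = √(10820.1604 + 6403.2004) = 131.24
  4: √((-24.79)² + (30.92)²) = √(614.5441 + 956.0464) = 39.63
  → nearest: 4 (39.63)
Q2 at (47.12, -24.48):
  1: √((9.28)² + (68.17)²) = √(86.1184 + 4647.1489) = 68.80
  2: √((-81.91)² + (-26.30)²) = √(6709.2481 + 691.6900) = 86.03
  3: √((-116.96)² + (1.19)²) = √(13679.6416 + 1.4161) = 116.97
  4: √((-37.73)² + (-47.91)²) = √(1423.5529 + 2295.3681) = 60.98
  → nearest: 4 (60.98)
Q3 at (5.80, -21.44):
  1: √((50.60)² + (65.13)²) = √(2560.3600 + 4241.9169) = 82.48
  2: √((-40.59)² + (-29.34)²) = √(1647.5481 + 860.8356) = 50.08
  3: √((-75.64)² + (-1.85)²) = √(5721.4096 + 3.4225) = 75.66
  4: √((3.59)² + (-50.95)²) = √(12.8881 + 2595.9025) = 51.08
  → nearest: 2 (50.08)
Q4 at (-19.87, 51.57):
  1: √((76.27)² + (-7.88)²) = √(5817.1129 + 62.0944) = 76.68
  2: √((-14.92)² + (-102.35)²) = √(222.6064 + 10475.5225) = 103.43
  3: √((-49.97)² + (-74.86)²) = √(2497.0009 + 5604.0196) = 90.01
  4: √((29.26)² + (-123.96)²) = √(856.1476 + 15366.0816) = 127.37
  → nearest: 1 (76.68)
Q5 at (-62.33, -75.41):
  1: √((118.73)² + (119.10)²) = √(14096.8129 + 14184.8100) = 168.17
  2: √((27.54)² + (24.63)²) = √(758.4516 + 606.6369) = 36.95
  3: √((-7.51)² + (52.12)²) = √(56.4001 + 2716.4944) = 52.66
  4: √((71.72)² + (3.02)²) = √(5143.7584 + 9.1204) = 71.78
  → nearest: 2 (36.95)

Q1→4; Q2→4; Q3→2; Q4→1; Q5→2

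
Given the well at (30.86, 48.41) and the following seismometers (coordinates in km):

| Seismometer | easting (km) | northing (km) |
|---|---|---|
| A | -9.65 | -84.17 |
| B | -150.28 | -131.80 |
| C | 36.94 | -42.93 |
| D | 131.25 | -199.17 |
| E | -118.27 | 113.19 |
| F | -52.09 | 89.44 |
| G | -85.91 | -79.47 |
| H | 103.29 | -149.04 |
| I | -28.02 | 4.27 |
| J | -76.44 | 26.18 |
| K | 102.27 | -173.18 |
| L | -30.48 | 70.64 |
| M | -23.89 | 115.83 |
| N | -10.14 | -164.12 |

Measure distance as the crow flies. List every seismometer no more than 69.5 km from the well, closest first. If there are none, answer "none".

L

Distances from (30.86, 48.41):
A: 138.63 km
B: 255.51 km
C: 91.54 km
D: 267.16 km
E: 162.59 km
F: 92.54 km
G: 173.17 km
H: 210.32 km
I: 73.59 km
J: 109.58 km
K: 232.81 km
L: 65.24 km
M: 86.85 km
N: 216.45 km
Threshold 69.5 km: L (65.24 km) is within range.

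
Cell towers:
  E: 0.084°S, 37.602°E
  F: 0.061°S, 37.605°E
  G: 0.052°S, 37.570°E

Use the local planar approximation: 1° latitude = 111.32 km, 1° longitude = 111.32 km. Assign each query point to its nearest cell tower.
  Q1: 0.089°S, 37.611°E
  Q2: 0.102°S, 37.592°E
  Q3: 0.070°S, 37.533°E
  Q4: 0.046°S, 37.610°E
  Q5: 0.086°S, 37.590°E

Q1→E; Q2→E; Q3→G; Q4→F; Q5→E

Q1 at 0.089°S, 37.611°E:
  E: 1.146 km
  F: 3.188 km
  G: 6.148 km
  → nearest: E (1.146 km)
Q2 at 0.102°S, 37.592°E:
  E: 2.292 km
  F: 4.788 km
  G: 6.081 km
  → nearest: E (2.292 km)
Q3 at 0.070°S, 37.533°E:
  E: 7.838 km
  F: 8.077 km
  G: 4.580 km
  → nearest: G (4.580 km)
Q4 at 0.046°S, 37.610°E:
  E: 4.323 km
  F: 1.760 km
  G: 4.503 km
  → nearest: F (1.760 km)
Q5 at 0.086°S, 37.590°E:
  E: 1.354 km
  F: 3.246 km
  G: 4.391 km
  → nearest: E (1.354 km)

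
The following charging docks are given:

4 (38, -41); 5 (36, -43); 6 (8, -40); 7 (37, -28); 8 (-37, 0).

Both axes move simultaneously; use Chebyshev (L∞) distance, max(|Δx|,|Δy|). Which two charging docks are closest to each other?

4 and 5

Pairwise distances:
4–5: 2
4–6: 30
4–7: 13
4–8: 75
5–6: 28
5–7: 15
5–8: 73
6–7: 29
6–8: 45
7–8: 74
Closest pair: 4–5 at 2.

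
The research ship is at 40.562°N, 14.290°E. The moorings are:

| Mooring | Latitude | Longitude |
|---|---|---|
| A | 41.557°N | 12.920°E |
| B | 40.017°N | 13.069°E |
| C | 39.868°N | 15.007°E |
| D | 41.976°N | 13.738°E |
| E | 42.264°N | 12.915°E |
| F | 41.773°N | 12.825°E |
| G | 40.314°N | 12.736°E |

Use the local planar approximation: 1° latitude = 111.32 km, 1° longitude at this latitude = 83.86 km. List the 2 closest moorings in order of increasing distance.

C, B

Distances from 40.562°N, 14.290°E:
A: √((0.995·111.32)² + (-1.370·83.86)²) = √(12268.53078 + 13199.29850) = 159.586 km
B: √((-0.545·111.32)² + (-1.221·83.86)²) = √(3680.77610 + 10484.33874) = 119.017 km
C: √((-0.694·111.32)² + (0.717·83.86)²) = √(5968.50190 + 3615.33069) = 97.897 km
D: √((1.414·111.32)² + (-0.552·83.86)²) = √(24776.79995 + 2142.83076) = 164.072 km
E: √((1.702·111.32)² + (-1.375·83.86)²) = √(35897.60767 + 13295.81956) = 221.796 km
F: √((1.211·111.32)² + (-1.465·83.86)²) = √(18173.33706 + 15093.32645) = 182.392 km
G: √((-0.248·111.32)² + (-1.554·83.86)²) = √(762.16633 + 16982.89580) = 133.211 km
Sorted: C (97.897 km) < B (119.017 km) < G (133.211 km) < A (159.586 km) < …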